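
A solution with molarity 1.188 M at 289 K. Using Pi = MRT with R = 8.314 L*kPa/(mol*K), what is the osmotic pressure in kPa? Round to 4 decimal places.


Osmotic pressure (van't Hoff): Pi = M*R*T.
RT = 8.314 * 289 = 2402.746
Pi = 1.188 * 2402.746
Pi = 2854.462248 kPa, rounded to 4 dp:

2854.4622 kPa


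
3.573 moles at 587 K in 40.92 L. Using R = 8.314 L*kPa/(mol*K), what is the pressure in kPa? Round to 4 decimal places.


PV = nRT, solve for P = nRT / V.
nRT = 3.573 * 8.314 * 587 = 17437.3762
P = 17437.3762 / 40.92
P = 426.13333822 kPa, rounded to 4 dp:

426.1333 kPa


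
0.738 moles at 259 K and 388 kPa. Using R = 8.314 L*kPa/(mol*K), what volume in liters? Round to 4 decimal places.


PV = nRT, solve for V = nRT / P.
nRT = 0.738 * 8.314 * 259 = 1589.1546
V = 1589.1546 / 388
V = 4.09575928 L, rounded to 4 dp:

4.0958 L


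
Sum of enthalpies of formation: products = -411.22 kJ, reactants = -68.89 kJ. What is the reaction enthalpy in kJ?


dH_rxn = sum(dH_f products) - sum(dH_f reactants)
dH_rxn = -411.22 - (-68.89)
dH_rxn = -342.33 kJ:

-342.33 kJ


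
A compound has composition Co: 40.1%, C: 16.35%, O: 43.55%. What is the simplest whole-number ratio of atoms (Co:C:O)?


Assume 100 g of compound, divide each mass% by atomic mass to get moles, then normalize by the smallest to get a raw atom ratio.
Moles per 100 g: Co: 40.1/58.933 = 0.6804, C: 16.35/12.011 = 1.3613, O: 43.55/15.999 = 2.722
Raw ratio (divide by min = 0.6804): Co: 1.0, C: 2.001, O: 4.0
Multiply by 1 to clear fractions: Co: 1.0 ~= 1, C: 2.001 ~= 2, O: 4.0 ~= 4
Reduce by GCD to get the simplest whole-number ratio:

1:2:4


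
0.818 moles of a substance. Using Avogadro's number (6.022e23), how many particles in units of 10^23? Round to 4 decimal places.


N = n * NA, then divide by 1e23 for the requested units.
N / 1e23 = n * 6.022
N / 1e23 = 0.818 * 6.022
N / 1e23 = 4.925996, rounded to 4 dp:

4.9260


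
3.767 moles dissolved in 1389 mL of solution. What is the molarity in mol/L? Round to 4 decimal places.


Convert volume to liters: V_L = V_mL / 1000.
V_L = 1389 / 1000 = 1.389 L
M = n / V_L = 3.767 / 1.389
M = 2.71202304 mol/L, rounded to 4 dp:

2.7120 mol/L


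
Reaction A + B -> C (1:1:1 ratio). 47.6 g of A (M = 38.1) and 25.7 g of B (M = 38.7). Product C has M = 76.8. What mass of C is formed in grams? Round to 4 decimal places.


Find moles of each reactant; the smaller value is the limiting reagent in a 1:1:1 reaction, so moles_C equals moles of the limiter.
n_A = mass_A / M_A = 47.6 / 38.1 = 1.249344 mol
n_B = mass_B / M_B = 25.7 / 38.7 = 0.664083 mol
Limiting reagent: B (smaller), n_limiting = 0.664083 mol
mass_C = n_limiting * M_C = 0.664083 * 76.8
mass_C = 51.0015744 g, rounded to 4 dp:

51.0016 g


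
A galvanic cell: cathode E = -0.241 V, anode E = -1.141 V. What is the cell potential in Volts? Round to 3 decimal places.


Standard cell potential: E_cell = E_cathode - E_anode.
E_cell = -0.241 - (-1.141)
E_cell = 0.9 V, rounded to 3 dp:

0.900 V


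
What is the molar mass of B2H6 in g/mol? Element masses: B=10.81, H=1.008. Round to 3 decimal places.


M = sum(count * atomic_mass) over atoms.
M = 2*10.81 + 6*1.008
M = 21.62 + 6.048
M = 27.668 g/mol, rounded to 3 dp:

27.668 g/mol


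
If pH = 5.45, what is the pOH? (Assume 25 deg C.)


At 25 deg C, pH + pOH = 14.
pOH = 14 - pH = 14 - 5.45
pOH = 8.55:

8.55


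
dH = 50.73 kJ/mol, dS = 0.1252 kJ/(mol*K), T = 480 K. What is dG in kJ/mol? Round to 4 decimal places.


Gibbs: dG = dH - T*dS (consistent units, dS already in kJ/(mol*K)).
T*dS = 480 * 0.1252 = 60.096
dG = 50.73 - (60.096)
dG = -9.366 kJ/mol, rounded to 4 dp:

-9.3660 kJ/mol


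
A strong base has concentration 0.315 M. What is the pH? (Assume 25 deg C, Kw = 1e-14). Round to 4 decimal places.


A strong base dissociates completely, so [OH-] equals the given concentration.
pOH = -log10([OH-]) = -log10(0.315) = 0.501689
pH = 14 - pOH = 14 - 0.501689
pH = 13.498311, rounded to 4 dp:

13.4983


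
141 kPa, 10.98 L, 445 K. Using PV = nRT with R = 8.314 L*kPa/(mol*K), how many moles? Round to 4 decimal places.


PV = nRT, solve for n = PV / (RT).
PV = 141 * 10.98 = 1548.18
RT = 8.314 * 445 = 3699.73
n = 1548.18 / 3699.73
n = 0.41845756 mol, rounded to 4 dp:

0.4185 mol


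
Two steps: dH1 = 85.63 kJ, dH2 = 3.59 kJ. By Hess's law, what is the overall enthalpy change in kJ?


Hess's law: enthalpy is a state function, so add the step enthalpies.
dH_total = dH1 + dH2 = 85.63 + (3.59)
dH_total = 89.22 kJ:

89.22 kJ


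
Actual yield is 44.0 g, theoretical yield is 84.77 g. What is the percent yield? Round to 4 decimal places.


% yield = 100 * actual / theoretical
% yield = 100 * 44.0 / 84.77
% yield = 51.90515513 %, rounded to 4 dp:

51.9052 %


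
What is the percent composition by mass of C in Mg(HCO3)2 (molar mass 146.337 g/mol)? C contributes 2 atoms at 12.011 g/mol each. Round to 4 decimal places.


pct = 100 * (n_elem * M_elem) / M_total
mass_contribution = 2 * 12.011 = 24.022 g/mol
pct = 100 * 24.022 / 146.337
pct = 16.41553401 %, rounded to 4 dp:

16.4155 %


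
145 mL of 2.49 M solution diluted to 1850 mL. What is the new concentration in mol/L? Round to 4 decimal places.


Dilution: M1*V1 = M2*V2, solve for M2.
M2 = M1*V1 / V2
M2 = 2.49 * 145 / 1850
M2 = 361.05 / 1850
M2 = 0.19516216 mol/L, rounded to 4 dp:

0.1952 mol/L


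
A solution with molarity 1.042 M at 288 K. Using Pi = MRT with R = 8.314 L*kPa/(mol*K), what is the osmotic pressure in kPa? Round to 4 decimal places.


Osmotic pressure (van't Hoff): Pi = M*R*T.
RT = 8.314 * 288 = 2394.432
Pi = 1.042 * 2394.432
Pi = 2494.998144 kPa, rounded to 4 dp:

2494.9981 kPa


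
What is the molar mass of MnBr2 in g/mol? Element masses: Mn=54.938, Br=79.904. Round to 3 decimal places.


M = sum(count * atomic_mass) over atoms.
M = 1*54.938 + 2*79.904
M = 54.938 + 159.808
M = 214.746 g/mol, rounded to 3 dp:

214.746 g/mol


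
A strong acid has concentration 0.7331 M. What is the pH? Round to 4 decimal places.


A strong acid dissociates completely, so [H+] equals the given concentration.
pH = -log10([H+]) = -log10(0.7331)
pH = 0.13483678, rounded to 4 dp:

0.1348


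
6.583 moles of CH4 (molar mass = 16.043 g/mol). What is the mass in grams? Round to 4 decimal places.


mass = n * M
mass = 6.583 * 16.043
mass = 105.611069 g, rounded to 4 dp:

105.6111 g


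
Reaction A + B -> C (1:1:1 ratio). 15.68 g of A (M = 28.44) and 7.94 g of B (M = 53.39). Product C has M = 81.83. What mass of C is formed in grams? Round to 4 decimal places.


Find moles of each reactant; the smaller value is the limiting reagent in a 1:1:1 reaction, so moles_C equals moles of the limiter.
n_A = mass_A / M_A = 15.68 / 28.44 = 0.551336 mol
n_B = mass_B / M_B = 7.94 / 53.39 = 0.148717 mol
Limiting reagent: B (smaller), n_limiting = 0.148717 mol
mass_C = n_limiting * M_C = 0.148717 * 81.83
mass_C = 12.16951211 g, rounded to 4 dp:

12.1695 g


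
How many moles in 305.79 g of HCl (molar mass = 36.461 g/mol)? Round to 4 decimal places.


n = mass / M
n = 305.79 / 36.461
n = 8.38676942 mol, rounded to 4 dp:

8.3868 mol


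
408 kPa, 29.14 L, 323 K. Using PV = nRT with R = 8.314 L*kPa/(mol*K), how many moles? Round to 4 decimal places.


PV = nRT, solve for n = PV / (RT).
PV = 408 * 29.14 = 11889.12
RT = 8.314 * 323 = 2685.422
n = 11889.12 / 2685.422
n = 4.42728182 mol, rounded to 4 dp:

4.4273 mol


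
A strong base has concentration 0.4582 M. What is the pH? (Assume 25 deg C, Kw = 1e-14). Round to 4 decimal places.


A strong base dissociates completely, so [OH-] equals the given concentration.
pOH = -log10([OH-]) = -log10(0.4582) = 0.338945
pH = 14 - pOH = 14 - 0.338945
pH = 13.661055, rounded to 4 dp:

13.6611


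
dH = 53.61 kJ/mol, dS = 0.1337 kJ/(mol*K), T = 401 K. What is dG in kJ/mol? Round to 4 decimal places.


Gibbs: dG = dH - T*dS (consistent units, dS already in kJ/(mol*K)).
T*dS = 401 * 0.1337 = 53.6137
dG = 53.61 - (53.6137)
dG = -0.0037 kJ/mol, rounded to 4 dp:

-0.0037 kJ/mol


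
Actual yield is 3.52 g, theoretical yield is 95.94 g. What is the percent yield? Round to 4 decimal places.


% yield = 100 * actual / theoretical
% yield = 100 * 3.52 / 95.94
% yield = 3.66895977 %, rounded to 4 dp:

3.6690 %


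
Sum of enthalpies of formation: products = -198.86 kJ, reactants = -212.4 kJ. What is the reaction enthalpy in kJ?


dH_rxn = sum(dH_f products) - sum(dH_f reactants)
dH_rxn = -198.86 - (-212.4)
dH_rxn = 13.54 kJ:

13.54 kJ


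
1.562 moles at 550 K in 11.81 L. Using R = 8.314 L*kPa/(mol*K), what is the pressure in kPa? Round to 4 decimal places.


PV = nRT, solve for P = nRT / V.
nRT = 1.562 * 8.314 * 550 = 7142.5574
P = 7142.5574 / 11.81
P = 604.78894157 kPa, rounded to 4 dp:

604.7889 kPa


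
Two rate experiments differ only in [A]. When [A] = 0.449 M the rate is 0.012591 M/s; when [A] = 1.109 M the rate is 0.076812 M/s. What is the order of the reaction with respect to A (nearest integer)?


Rate is proportional to [A]^n, so rate2/rate1 = ([A]2/[A]1)^n. Take logs to solve for n.
rate2/rate1 = 0.076812 / 0.012591 = 6.1005
[A]2/[A]1 = 1.109 / 0.449 = 2.4699
n = ln(6.1005) / ln(2.4699) = 2.0
Nearest integer order:

2


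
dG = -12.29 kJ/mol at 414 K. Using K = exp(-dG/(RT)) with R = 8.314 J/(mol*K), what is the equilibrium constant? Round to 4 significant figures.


dG is in kJ/mol; multiply by 1000 to match R in J/(mol*K).
RT = 8.314 * 414 = 3441.996 J/mol
exponent = -dG*1000 / (RT) = -(-12.29*1000) / 3441.996 = 3.57060264
K = exp(3.57060264)
K = 35.538003, rounded to 4 significant figures:

35.54


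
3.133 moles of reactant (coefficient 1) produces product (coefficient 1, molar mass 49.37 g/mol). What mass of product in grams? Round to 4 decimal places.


Use the coefficient ratio to convert reactant moles to product moles, then multiply by the product's molar mass.
moles_P = moles_R * (coeff_P / coeff_R) = 3.133 * (1/1) = 3.133
mass_P = moles_P * M_P = 3.133 * 49.37
mass_P = 154.67621 g, rounded to 4 dp:

154.6762 g


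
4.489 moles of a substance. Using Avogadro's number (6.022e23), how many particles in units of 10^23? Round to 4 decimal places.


N = n * NA, then divide by 1e23 for the requested units.
N / 1e23 = n * 6.022
N / 1e23 = 4.489 * 6.022
N / 1e23 = 27.032758, rounded to 4 dp:

27.0328


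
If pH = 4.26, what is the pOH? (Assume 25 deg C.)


At 25 deg C, pH + pOH = 14.
pOH = 14 - pH = 14 - 4.26
pOH = 9.74:

9.74


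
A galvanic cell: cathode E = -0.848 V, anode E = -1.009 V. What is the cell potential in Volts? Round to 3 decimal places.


Standard cell potential: E_cell = E_cathode - E_anode.
E_cell = -0.848 - (-1.009)
E_cell = 0.161 V, rounded to 3 dp:

0.161 V


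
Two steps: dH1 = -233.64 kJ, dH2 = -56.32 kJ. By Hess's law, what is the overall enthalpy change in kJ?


Hess's law: enthalpy is a state function, so add the step enthalpies.
dH_total = dH1 + dH2 = -233.64 + (-56.32)
dH_total = -289.96 kJ:

-289.96 kJ


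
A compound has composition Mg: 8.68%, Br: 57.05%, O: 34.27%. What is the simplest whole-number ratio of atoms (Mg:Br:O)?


Assume 100 g of compound, divide each mass% by atomic mass to get moles, then normalize by the smallest to get a raw atom ratio.
Moles per 100 g: Mg: 8.68/24.305 = 0.3571, Br: 57.05/79.904 = 0.714, O: 34.27/15.999 = 2.142
Raw ratio (divide by min = 0.3571): Mg: 1.0, Br: 1.999, O: 5.998
Multiply by 1 to clear fractions: Mg: 1.0 ~= 1, Br: 1.999 ~= 2, O: 5.998 ~= 6
Reduce by GCD to get the simplest whole-number ratio:

1:2:6


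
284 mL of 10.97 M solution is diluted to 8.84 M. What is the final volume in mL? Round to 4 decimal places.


Dilution: M1*V1 = M2*V2, solve for V2.
V2 = M1*V1 / M2
V2 = 10.97 * 284 / 8.84
V2 = 3115.48 / 8.84
V2 = 352.42986425 mL, rounded to 4 dp:

352.4299 mL


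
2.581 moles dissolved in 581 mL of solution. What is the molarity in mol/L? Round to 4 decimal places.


Convert volume to liters: V_L = V_mL / 1000.
V_L = 581 / 1000 = 0.581 L
M = n / V_L = 2.581 / 0.581
M = 4.44234079 mol/L, rounded to 4 dp:

4.4423 mol/L


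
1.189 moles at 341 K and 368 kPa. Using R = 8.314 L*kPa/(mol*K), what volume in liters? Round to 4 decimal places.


PV = nRT, solve for V = nRT / P.
nRT = 1.189 * 8.314 * 341 = 3370.903
V = 3370.903 / 368
V = 9.1600625 L, rounded to 4 dp:

9.1601 L


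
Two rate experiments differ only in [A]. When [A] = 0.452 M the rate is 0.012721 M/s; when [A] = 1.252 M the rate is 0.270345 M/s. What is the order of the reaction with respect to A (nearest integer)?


Rate is proportional to [A]^n, so rate2/rate1 = ([A]2/[A]1)^n. Take logs to solve for n.
rate2/rate1 = 0.270345 / 0.012721 = 21.2519
[A]2/[A]1 = 1.252 / 0.452 = 2.7699
n = ln(21.2519) / ln(2.7699) = 3.0
Nearest integer order:

3


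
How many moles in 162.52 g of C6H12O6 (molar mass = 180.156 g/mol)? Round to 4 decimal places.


n = mass / M
n = 162.52 / 180.156
n = 0.90210706 mol, rounded to 4 dp:

0.9021 mol


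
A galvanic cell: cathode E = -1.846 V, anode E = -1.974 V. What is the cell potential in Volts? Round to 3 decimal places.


Standard cell potential: E_cell = E_cathode - E_anode.
E_cell = -1.846 - (-1.974)
E_cell = 0.128 V, rounded to 3 dp:

0.128 V


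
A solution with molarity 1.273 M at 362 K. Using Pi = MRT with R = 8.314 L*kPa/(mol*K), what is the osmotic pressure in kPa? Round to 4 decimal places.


Osmotic pressure (van't Hoff): Pi = M*R*T.
RT = 8.314 * 362 = 3009.668
Pi = 1.273 * 3009.668
Pi = 3831.307364 kPa, rounded to 4 dp:

3831.3074 kPa


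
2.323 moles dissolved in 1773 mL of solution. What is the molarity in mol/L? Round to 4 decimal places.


Convert volume to liters: V_L = V_mL / 1000.
V_L = 1773 / 1000 = 1.773 L
M = n / V_L = 2.323 / 1.773
M = 1.31020869 mol/L, rounded to 4 dp:

1.3102 mol/L


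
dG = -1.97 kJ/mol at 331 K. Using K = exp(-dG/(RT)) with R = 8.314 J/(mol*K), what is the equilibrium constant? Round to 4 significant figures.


dG is in kJ/mol; multiply by 1000 to match R in J/(mol*K).
RT = 8.314 * 331 = 2751.934 J/mol
exponent = -dG*1000 / (RT) = -(-1.97*1000) / 2751.934 = 0.71586019
K = exp(0.71586019)
K = 2.0459458, rounded to 4 significant figures:

2.046


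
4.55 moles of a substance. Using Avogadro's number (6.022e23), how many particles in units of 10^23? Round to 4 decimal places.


N = n * NA, then divide by 1e23 for the requested units.
N / 1e23 = n * 6.022
N / 1e23 = 4.55 * 6.022
N / 1e23 = 27.4001, rounded to 4 dp:

27.4001


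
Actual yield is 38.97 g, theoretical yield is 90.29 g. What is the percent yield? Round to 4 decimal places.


% yield = 100 * actual / theoretical
% yield = 100 * 38.97 / 90.29
% yield = 43.16092591 %, rounded to 4 dp:

43.1609 %


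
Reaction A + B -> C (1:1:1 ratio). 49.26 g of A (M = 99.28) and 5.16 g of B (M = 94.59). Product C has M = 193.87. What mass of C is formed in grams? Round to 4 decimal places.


Find moles of each reactant; the smaller value is the limiting reagent in a 1:1:1 reaction, so moles_C equals moles of the limiter.
n_A = mass_A / M_A = 49.26 / 99.28 = 0.496172 mol
n_B = mass_B / M_B = 5.16 / 94.59 = 0.054551 mol
Limiting reagent: B (smaller), n_limiting = 0.054551 mol
mass_C = n_limiting * M_C = 0.054551 * 193.87
mass_C = 10.57580237 g, rounded to 4 dp:

10.5758 g


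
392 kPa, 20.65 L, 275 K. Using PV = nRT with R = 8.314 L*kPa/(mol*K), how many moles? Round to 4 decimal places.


PV = nRT, solve for n = PV / (RT).
PV = 392 * 20.65 = 8094.8
RT = 8.314 * 275 = 2286.35
n = 8094.8 / 2286.35
n = 3.5404903 mol, rounded to 4 dp:

3.5405 mol


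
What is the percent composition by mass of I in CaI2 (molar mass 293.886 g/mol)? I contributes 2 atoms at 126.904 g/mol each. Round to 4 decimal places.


pct = 100 * (n_elem * M_elem) / M_total
mass_contribution = 2 * 126.904 = 253.808 g/mol
pct = 100 * 253.808 / 293.886
pct = 86.36273929 %, rounded to 4 dp:

86.3627 %


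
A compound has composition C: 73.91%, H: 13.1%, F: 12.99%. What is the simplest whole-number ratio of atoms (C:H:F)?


Assume 100 g of compound, divide each mass% by atomic mass to get moles, then normalize by the smallest to get a raw atom ratio.
Moles per 100 g: C: 73.91/12.011 = 6.1535, H: 13.1/1.008 = 12.996, F: 12.99/18.998 = 0.6838
Raw ratio (divide by min = 0.6838): C: 9.0, H: 19.007, F: 1.0
Multiply by 1 to clear fractions: C: 9.0 ~= 9, H: 19.007 ~= 19, F: 1.0 ~= 1
Reduce by GCD to get the simplest whole-number ratio:

9:19:1


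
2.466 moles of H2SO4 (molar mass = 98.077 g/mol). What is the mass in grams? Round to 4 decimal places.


mass = n * M
mass = 2.466 * 98.077
mass = 241.857882 g, rounded to 4 dp:

241.8579 g


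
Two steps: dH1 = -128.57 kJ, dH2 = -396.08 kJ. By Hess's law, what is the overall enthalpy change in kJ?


Hess's law: enthalpy is a state function, so add the step enthalpies.
dH_total = dH1 + dH2 = -128.57 + (-396.08)
dH_total = -524.65 kJ:

-524.65 kJ


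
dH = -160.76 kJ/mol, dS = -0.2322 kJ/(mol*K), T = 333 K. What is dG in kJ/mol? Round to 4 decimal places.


Gibbs: dG = dH - T*dS (consistent units, dS already in kJ/(mol*K)).
T*dS = 333 * -0.2322 = -77.3226
dG = -160.76 - (-77.3226)
dG = -83.4374 kJ/mol, rounded to 4 dp:

-83.4374 kJ/mol


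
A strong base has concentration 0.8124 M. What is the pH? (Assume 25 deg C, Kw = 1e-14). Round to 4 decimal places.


A strong base dissociates completely, so [OH-] equals the given concentration.
pOH = -log10([OH-]) = -log10(0.8124) = 0.09023
pH = 14 - pOH = 14 - 0.09023
pH = 13.90977, rounded to 4 dp:

13.9098


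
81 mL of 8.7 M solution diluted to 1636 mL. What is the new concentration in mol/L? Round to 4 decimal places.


Dilution: M1*V1 = M2*V2, solve for M2.
M2 = M1*V1 / V2
M2 = 8.7 * 81 / 1636
M2 = 704.7 / 1636
M2 = 0.43074572 mol/L, rounded to 4 dp:

0.4307 mol/L


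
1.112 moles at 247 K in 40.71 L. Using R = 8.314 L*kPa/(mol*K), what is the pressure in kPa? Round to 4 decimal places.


PV = nRT, solve for P = nRT / V.
nRT = 1.112 * 8.314 * 247 = 2283.5565
P = 2283.5565 / 40.71
P = 56.09325718 kPa, rounded to 4 dp:

56.0933 kPa


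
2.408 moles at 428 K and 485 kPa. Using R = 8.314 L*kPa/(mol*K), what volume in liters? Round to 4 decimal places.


PV = nRT, solve for V = nRT / P.
nRT = 2.408 * 8.314 * 428 = 8568.6079
V = 8568.6079 / 485
V = 17.66723278 L, rounded to 4 dp:

17.6672 L


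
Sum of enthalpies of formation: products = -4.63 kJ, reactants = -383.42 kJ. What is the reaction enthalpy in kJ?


dH_rxn = sum(dH_f products) - sum(dH_f reactants)
dH_rxn = -4.63 - (-383.42)
dH_rxn = 378.79 kJ:

378.79 kJ


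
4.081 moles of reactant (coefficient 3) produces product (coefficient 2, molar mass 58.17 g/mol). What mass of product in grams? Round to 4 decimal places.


Use the coefficient ratio to convert reactant moles to product moles, then multiply by the product's molar mass.
moles_P = moles_R * (coeff_P / coeff_R) = 4.081 * (2/3) = 2.720667
mass_P = moles_P * M_P = 2.720667 * 58.17
mass_P = 158.26119939 g, rounded to 4 dp:

158.2612 g


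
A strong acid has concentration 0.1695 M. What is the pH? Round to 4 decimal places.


A strong acid dissociates completely, so [H+] equals the given concentration.
pH = -log10([H+]) = -log10(0.1695)
pH = 0.7708303, rounded to 4 dp:

0.7708


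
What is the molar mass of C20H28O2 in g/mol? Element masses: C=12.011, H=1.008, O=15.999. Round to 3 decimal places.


M = sum(count * atomic_mass) over atoms.
M = 20*12.011 + 28*1.008 + 2*15.999
M = 240.22 + 28.224 + 31.998
M = 300.442 g/mol, rounded to 3 dp:

300.442 g/mol


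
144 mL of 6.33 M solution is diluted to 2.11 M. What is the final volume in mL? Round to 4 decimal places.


Dilution: M1*V1 = M2*V2, solve for V2.
V2 = M1*V1 / M2
V2 = 6.33 * 144 / 2.11
V2 = 911.52 / 2.11
V2 = 432.0 mL, rounded to 4 dp:

432.0000 mL


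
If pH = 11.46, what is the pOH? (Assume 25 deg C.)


At 25 deg C, pH + pOH = 14.
pOH = 14 - pH = 14 - 11.46
pOH = 2.54:

2.54


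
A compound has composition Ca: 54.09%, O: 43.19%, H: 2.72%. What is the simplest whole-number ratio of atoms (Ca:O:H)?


Assume 100 g of compound, divide each mass% by atomic mass to get moles, then normalize by the smallest to get a raw atom ratio.
Moles per 100 g: Ca: 54.09/40.078 = 1.3496, O: 43.19/15.999 = 2.6995, H: 2.72/1.008 = 2.6984
Raw ratio (divide by min = 1.3496): Ca: 1.0, O: 2.0, H: 1.999
Multiply by 1 to clear fractions: Ca: 1.0 ~= 1, O: 2.0 ~= 2, H: 1.999 ~= 2
Reduce by GCD to get the simplest whole-number ratio:

1:2:2


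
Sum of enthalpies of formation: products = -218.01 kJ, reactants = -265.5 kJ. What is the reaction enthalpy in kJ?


dH_rxn = sum(dH_f products) - sum(dH_f reactants)
dH_rxn = -218.01 - (-265.5)
dH_rxn = 47.49 kJ:

47.49 kJ


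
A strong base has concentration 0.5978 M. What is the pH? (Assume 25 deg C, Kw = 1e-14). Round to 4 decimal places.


A strong base dissociates completely, so [OH-] equals the given concentration.
pOH = -log10([OH-]) = -log10(0.5978) = 0.223444
pH = 14 - pOH = 14 - 0.223444
pH = 13.776556, rounded to 4 dp:

13.7766


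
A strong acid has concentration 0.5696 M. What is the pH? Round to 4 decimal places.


A strong acid dissociates completely, so [H+] equals the given concentration.
pH = -log10([H+]) = -log10(0.5696)
pH = 0.24443002, rounded to 4 dp:

0.2444


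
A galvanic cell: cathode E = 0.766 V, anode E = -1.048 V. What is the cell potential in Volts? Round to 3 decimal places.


Standard cell potential: E_cell = E_cathode - E_anode.
E_cell = 0.766 - (-1.048)
E_cell = 1.814 V, rounded to 3 dp:

1.814 V


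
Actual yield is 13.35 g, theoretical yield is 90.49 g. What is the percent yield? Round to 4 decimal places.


% yield = 100 * actual / theoretical
% yield = 100 * 13.35 / 90.49
% yield = 14.75301138 %, rounded to 4 dp:

14.7530 %


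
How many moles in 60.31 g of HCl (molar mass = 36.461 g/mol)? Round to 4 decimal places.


n = mass / M
n = 60.31 / 36.461
n = 1.65409616 mol, rounded to 4 dp:

1.6541 mol


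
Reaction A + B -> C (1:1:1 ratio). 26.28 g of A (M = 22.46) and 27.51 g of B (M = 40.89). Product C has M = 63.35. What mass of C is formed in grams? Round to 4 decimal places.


Find moles of each reactant; the smaller value is the limiting reagent in a 1:1:1 reaction, so moles_C equals moles of the limiter.
n_A = mass_A / M_A = 26.28 / 22.46 = 1.17008 mol
n_B = mass_B / M_B = 27.51 / 40.89 = 0.672781 mol
Limiting reagent: B (smaller), n_limiting = 0.672781 mol
mass_C = n_limiting * M_C = 0.672781 * 63.35
mass_C = 42.62067635 g, rounded to 4 dp:

42.6207 g


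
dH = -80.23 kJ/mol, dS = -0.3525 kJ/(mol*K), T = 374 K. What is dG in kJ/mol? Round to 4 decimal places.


Gibbs: dG = dH - T*dS (consistent units, dS already in kJ/(mol*K)).
T*dS = 374 * -0.3525 = -131.835
dG = -80.23 - (-131.835)
dG = 51.605 kJ/mol, rounded to 4 dp:

51.6050 kJ/mol


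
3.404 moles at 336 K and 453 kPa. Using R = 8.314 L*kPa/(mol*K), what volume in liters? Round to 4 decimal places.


PV = nRT, solve for V = nRT / P.
nRT = 3.404 * 8.314 * 336 = 9509.0876
V = 9509.0876 / 453
V = 20.99136336 L, rounded to 4 dp:

20.9914 L


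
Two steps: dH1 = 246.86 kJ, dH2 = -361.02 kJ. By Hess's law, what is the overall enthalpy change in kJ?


Hess's law: enthalpy is a state function, so add the step enthalpies.
dH_total = dH1 + dH2 = 246.86 + (-361.02)
dH_total = -114.16 kJ:

-114.16 kJ


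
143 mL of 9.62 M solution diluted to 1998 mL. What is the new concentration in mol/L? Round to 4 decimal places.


Dilution: M1*V1 = M2*V2, solve for M2.
M2 = M1*V1 / V2
M2 = 9.62 * 143 / 1998
M2 = 1375.66 / 1998
M2 = 0.68851852 mol/L, rounded to 4 dp:

0.6885 mol/L


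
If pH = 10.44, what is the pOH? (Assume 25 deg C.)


At 25 deg C, pH + pOH = 14.
pOH = 14 - pH = 14 - 10.44
pOH = 3.56:

3.56


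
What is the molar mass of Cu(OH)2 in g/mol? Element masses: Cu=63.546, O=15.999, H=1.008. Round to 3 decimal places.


M = sum(count * atomic_mass) over atoms.
M = 1*63.546 + 2*15.999 + 2*1.008
M = 63.546 + 31.998 + 2.016
M = 97.56 g/mol, rounded to 3 dp:

97.560 g/mol


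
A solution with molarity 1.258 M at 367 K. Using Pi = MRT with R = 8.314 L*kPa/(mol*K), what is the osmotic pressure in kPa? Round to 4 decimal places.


Osmotic pressure (van't Hoff): Pi = M*R*T.
RT = 8.314 * 367 = 3051.238
Pi = 1.258 * 3051.238
Pi = 3838.457404 kPa, rounded to 4 dp:

3838.4574 kPa


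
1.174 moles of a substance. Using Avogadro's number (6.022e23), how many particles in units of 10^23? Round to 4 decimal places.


N = n * NA, then divide by 1e23 for the requested units.
N / 1e23 = n * 6.022
N / 1e23 = 1.174 * 6.022
N / 1e23 = 7.069828, rounded to 4 dp:

7.0698


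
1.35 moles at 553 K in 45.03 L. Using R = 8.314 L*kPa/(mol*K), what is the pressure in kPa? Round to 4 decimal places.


PV = nRT, solve for P = nRT / V.
nRT = 1.35 * 8.314 * 553 = 6206.8167
P = 6206.8167 / 45.03
P = 137.83736842 kPa, rounded to 4 dp:

137.8374 kPa


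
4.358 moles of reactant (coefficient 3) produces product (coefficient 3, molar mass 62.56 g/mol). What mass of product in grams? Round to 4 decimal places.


Use the coefficient ratio to convert reactant moles to product moles, then multiply by the product's molar mass.
moles_P = moles_R * (coeff_P / coeff_R) = 4.358 * (3/3) = 4.358
mass_P = moles_P * M_P = 4.358 * 62.56
mass_P = 272.63648 g, rounded to 4 dp:

272.6365 g


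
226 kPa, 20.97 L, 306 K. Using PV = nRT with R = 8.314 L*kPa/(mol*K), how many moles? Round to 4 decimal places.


PV = nRT, solve for n = PV / (RT).
PV = 226 * 20.97 = 4739.22
RT = 8.314 * 306 = 2544.084
n = 4739.22 / 2544.084
n = 1.86283943 mol, rounded to 4 dp:

1.8628 mol


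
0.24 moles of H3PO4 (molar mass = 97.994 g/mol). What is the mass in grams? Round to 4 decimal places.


mass = n * M
mass = 0.24 * 97.994
mass = 23.51856 g, rounded to 4 dp:

23.5186 g


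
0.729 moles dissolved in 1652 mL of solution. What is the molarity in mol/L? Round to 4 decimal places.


Convert volume to liters: V_L = V_mL / 1000.
V_L = 1652 / 1000 = 1.652 L
M = n / V_L = 0.729 / 1.652
M = 0.44128329 mol/L, rounded to 4 dp:

0.4413 mol/L


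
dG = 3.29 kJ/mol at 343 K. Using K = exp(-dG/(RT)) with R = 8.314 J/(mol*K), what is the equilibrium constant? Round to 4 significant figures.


dG is in kJ/mol; multiply by 1000 to match R in J/(mol*K).
RT = 8.314 * 343 = 2851.702 J/mol
exponent = -dG*1000 / (RT) = -(3.29*1000) / 2851.702 = -1.15369699
K = exp(-1.15369699)
K = 0.31546833, rounded to 4 significant figures:

0.3155


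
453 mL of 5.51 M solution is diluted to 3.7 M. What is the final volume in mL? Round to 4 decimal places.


Dilution: M1*V1 = M2*V2, solve for V2.
V2 = M1*V1 / M2
V2 = 5.51 * 453 / 3.7
V2 = 2496.03 / 3.7
V2 = 674.6027027 mL, rounded to 4 dp:

674.6027 mL


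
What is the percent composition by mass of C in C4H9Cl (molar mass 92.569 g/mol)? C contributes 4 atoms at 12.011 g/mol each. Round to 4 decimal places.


pct = 100 * (n_elem * M_elem) / M_total
mass_contribution = 4 * 12.011 = 48.044 g/mol
pct = 100 * 48.044 / 92.569
pct = 51.90074431 %, rounded to 4 dp:

51.9007 %


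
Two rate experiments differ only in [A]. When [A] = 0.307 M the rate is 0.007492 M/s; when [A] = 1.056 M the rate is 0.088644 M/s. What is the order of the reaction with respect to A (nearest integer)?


Rate is proportional to [A]^n, so rate2/rate1 = ([A]2/[A]1)^n. Take logs to solve for n.
rate2/rate1 = 0.088644 / 0.007492 = 11.8318
[A]2/[A]1 = 1.056 / 0.307 = 3.4397
n = ln(11.8318) / ln(3.4397) = 2.0
Nearest integer order:

2


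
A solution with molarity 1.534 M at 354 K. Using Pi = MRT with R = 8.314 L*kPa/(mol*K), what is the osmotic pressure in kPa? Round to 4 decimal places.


Osmotic pressure (van't Hoff): Pi = M*R*T.
RT = 8.314 * 354 = 2943.156
Pi = 1.534 * 2943.156
Pi = 4514.801304 kPa, rounded to 4 dp:

4514.8013 kPa


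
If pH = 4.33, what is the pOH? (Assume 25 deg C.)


At 25 deg C, pH + pOH = 14.
pOH = 14 - pH = 14 - 4.33
pOH = 9.67:

9.67


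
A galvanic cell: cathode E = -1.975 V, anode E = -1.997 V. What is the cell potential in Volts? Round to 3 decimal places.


Standard cell potential: E_cell = E_cathode - E_anode.
E_cell = -1.975 - (-1.997)
E_cell = 0.022 V, rounded to 3 dp:

0.022 V


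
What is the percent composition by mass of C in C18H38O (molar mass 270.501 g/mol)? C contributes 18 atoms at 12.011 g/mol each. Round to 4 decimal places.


pct = 100 * (n_elem * M_elem) / M_total
mass_contribution = 18 * 12.011 = 216.198 g/mol
pct = 100 * 216.198 / 270.501
pct = 79.925028 %, rounded to 4 dp:

79.9250 %


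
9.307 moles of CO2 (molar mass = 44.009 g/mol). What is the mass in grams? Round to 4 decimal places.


mass = n * M
mass = 9.307 * 44.009
mass = 409.591763 g, rounded to 4 dp:

409.5918 g


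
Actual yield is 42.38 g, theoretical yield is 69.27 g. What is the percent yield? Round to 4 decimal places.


% yield = 100 * actual / theoretical
% yield = 100 * 42.38 / 69.27
% yield = 61.18088639 %, rounded to 4 dp:

61.1809 %


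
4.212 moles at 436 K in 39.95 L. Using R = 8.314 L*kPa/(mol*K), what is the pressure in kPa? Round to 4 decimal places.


PV = nRT, solve for P = nRT / V.
nRT = 4.212 * 8.314 * 436 = 15268.0956
P = 15268.0956 / 39.95
P = 382.18011514 kPa, rounded to 4 dp:

382.1801 kPa


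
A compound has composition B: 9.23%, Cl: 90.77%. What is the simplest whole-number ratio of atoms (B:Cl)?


Assume 100 g of compound, divide each mass% by atomic mass to get moles, then normalize by the smallest to get a raw atom ratio.
Moles per 100 g: B: 9.23/10.81 = 0.8538, Cl: 90.77/35.453 = 2.5603
Raw ratio (divide by min = 0.8538): B: 1.0, Cl: 2.999
Multiply by 1 to clear fractions: B: 1.0 ~= 1, Cl: 2.999 ~= 3
Reduce by GCD to get the simplest whole-number ratio:

1:3


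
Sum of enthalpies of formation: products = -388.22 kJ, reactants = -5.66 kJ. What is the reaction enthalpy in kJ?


dH_rxn = sum(dH_f products) - sum(dH_f reactants)
dH_rxn = -388.22 - (-5.66)
dH_rxn = -382.56 kJ:

-382.56 kJ


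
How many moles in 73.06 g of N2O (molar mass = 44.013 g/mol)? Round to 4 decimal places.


n = mass / M
n = 73.06 / 44.013
n = 1.6599641 mol, rounded to 4 dp:

1.6600 mol


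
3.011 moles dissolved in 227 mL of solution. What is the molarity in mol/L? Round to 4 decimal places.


Convert volume to liters: V_L = V_mL / 1000.
V_L = 227 / 1000 = 0.227 L
M = n / V_L = 3.011 / 0.227
M = 13.26431718 mol/L, rounded to 4 dp:

13.2643 mol/L


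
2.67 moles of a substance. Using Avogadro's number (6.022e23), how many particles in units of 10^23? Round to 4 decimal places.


N = n * NA, then divide by 1e23 for the requested units.
N / 1e23 = n * 6.022
N / 1e23 = 2.67 * 6.022
N / 1e23 = 16.07874, rounded to 4 dp:

16.0787


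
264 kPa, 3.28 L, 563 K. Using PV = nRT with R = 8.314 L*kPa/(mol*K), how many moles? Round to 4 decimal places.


PV = nRT, solve for n = PV / (RT).
PV = 264 * 3.28 = 865.92
RT = 8.314 * 563 = 4680.782
n = 865.92 / 4680.782
n = 0.18499473 mol, rounded to 4 dp:

0.1850 mol


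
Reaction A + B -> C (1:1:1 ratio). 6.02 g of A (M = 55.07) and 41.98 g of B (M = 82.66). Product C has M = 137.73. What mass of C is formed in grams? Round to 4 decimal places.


Find moles of each reactant; the smaller value is the limiting reagent in a 1:1:1 reaction, so moles_C equals moles of the limiter.
n_A = mass_A / M_A = 6.02 / 55.07 = 0.109315 mol
n_B = mass_B / M_B = 41.98 / 82.66 = 0.507864 mol
Limiting reagent: A (smaller), n_limiting = 0.109315 mol
mass_C = n_limiting * M_C = 0.109315 * 137.73
mass_C = 15.05595495 g, rounded to 4 dp:

15.0560 g


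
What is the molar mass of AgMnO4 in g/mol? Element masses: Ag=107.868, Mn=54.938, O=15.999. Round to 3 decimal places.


M = sum(count * atomic_mass) over atoms.
M = 1*107.868 + 1*54.938 + 4*15.999
M = 107.868 + 54.938 + 63.996
M = 226.802 g/mol, rounded to 3 dp:

226.802 g/mol


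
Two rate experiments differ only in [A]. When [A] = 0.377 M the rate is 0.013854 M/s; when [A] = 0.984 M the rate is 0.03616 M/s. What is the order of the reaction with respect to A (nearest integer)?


Rate is proportional to [A]^n, so rate2/rate1 = ([A]2/[A]1)^n. Take logs to solve for n.
rate2/rate1 = 0.03616 / 0.013854 = 2.6101
[A]2/[A]1 = 0.984 / 0.377 = 2.6101
n = ln(2.6101) / ln(2.6101) = 1.0
Nearest integer order:

1


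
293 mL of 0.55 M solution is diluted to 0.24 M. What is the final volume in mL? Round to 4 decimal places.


Dilution: M1*V1 = M2*V2, solve for V2.
V2 = M1*V1 / M2
V2 = 0.55 * 293 / 0.24
V2 = 161.15 / 0.24
V2 = 671.45833333 mL, rounded to 4 dp:

671.4583 mL


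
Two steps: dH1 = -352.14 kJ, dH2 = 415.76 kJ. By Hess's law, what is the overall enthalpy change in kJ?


Hess's law: enthalpy is a state function, so add the step enthalpies.
dH_total = dH1 + dH2 = -352.14 + (415.76)
dH_total = 63.62 kJ:

63.62 kJ


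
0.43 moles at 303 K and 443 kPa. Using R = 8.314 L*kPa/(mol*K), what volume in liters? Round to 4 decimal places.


PV = nRT, solve for V = nRT / P.
nRT = 0.43 * 8.314 * 303 = 1083.2311
V = 1083.2311 / 443
V = 2.44521693 L, rounded to 4 dp:

2.4452 L


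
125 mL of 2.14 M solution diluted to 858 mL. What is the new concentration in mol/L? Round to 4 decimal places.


Dilution: M1*V1 = M2*V2, solve for M2.
M2 = M1*V1 / V2
M2 = 2.14 * 125 / 858
M2 = 267.5 / 858
M2 = 0.31177156 mol/L, rounded to 4 dp:

0.3118 mol/L


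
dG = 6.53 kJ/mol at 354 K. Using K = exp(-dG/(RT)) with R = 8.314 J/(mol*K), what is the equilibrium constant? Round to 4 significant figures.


dG is in kJ/mol; multiply by 1000 to match R in J/(mol*K).
RT = 8.314 * 354 = 2943.156 J/mol
exponent = -dG*1000 / (RT) = -(6.53*1000) / 2943.156 = -2.21870672
K = exp(-2.21870672)
K = 0.10874966, rounded to 4 significant figures:

0.1087


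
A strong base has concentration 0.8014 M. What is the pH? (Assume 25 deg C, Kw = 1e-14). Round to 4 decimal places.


A strong base dissociates completely, so [OH-] equals the given concentration.
pOH = -log10([OH-]) = -log10(0.8014) = 0.096151
pH = 14 - pOH = 14 - 0.096151
pH = 13.903849, rounded to 4 dp:

13.9038


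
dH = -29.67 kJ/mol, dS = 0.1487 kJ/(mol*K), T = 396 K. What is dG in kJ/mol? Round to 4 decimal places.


Gibbs: dG = dH - T*dS (consistent units, dS already in kJ/(mol*K)).
T*dS = 396 * 0.1487 = 58.8852
dG = -29.67 - (58.8852)
dG = -88.5552 kJ/mol, rounded to 4 dp:

-88.5552 kJ/mol


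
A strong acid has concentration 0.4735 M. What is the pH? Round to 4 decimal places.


A strong acid dissociates completely, so [H+] equals the given concentration.
pH = -log10([H+]) = -log10(0.4735)
pH = 0.32468002, rounded to 4 dp:

0.3247


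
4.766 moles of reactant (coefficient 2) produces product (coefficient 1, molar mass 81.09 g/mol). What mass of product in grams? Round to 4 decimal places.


Use the coefficient ratio to convert reactant moles to product moles, then multiply by the product's molar mass.
moles_P = moles_R * (coeff_P / coeff_R) = 4.766 * (1/2) = 2.383
mass_P = moles_P * M_P = 2.383 * 81.09
mass_P = 193.23747 g, rounded to 4 dp:

193.2375 g


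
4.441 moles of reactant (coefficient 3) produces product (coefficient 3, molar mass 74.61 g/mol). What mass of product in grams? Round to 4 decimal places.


Use the coefficient ratio to convert reactant moles to product moles, then multiply by the product's molar mass.
moles_P = moles_R * (coeff_P / coeff_R) = 4.441 * (3/3) = 4.441
mass_P = moles_P * M_P = 4.441 * 74.61
mass_P = 331.34301 g, rounded to 4 dp:

331.3430 g


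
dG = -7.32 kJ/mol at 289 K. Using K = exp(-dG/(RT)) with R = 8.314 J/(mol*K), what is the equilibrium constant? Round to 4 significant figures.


dG is in kJ/mol; multiply by 1000 to match R in J/(mol*K).
RT = 8.314 * 289 = 2402.746 J/mol
exponent = -dG*1000 / (RT) = -(-7.32*1000) / 2402.746 = 3.04651428
K = exp(3.04651428)
K = 21.04187, rounded to 4 significant figures:

21.04


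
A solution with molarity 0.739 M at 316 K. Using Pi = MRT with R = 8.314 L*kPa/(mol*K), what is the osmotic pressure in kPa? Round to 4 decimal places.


Osmotic pressure (van't Hoff): Pi = M*R*T.
RT = 8.314 * 316 = 2627.224
Pi = 0.739 * 2627.224
Pi = 1941.518536 kPa, rounded to 4 dp:

1941.5185 kPa


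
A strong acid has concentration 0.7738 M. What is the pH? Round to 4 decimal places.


A strong acid dissociates completely, so [H+] equals the given concentration.
pH = -log10([H+]) = -log10(0.7738)
pH = 0.11137127, rounded to 4 dp:

0.1114


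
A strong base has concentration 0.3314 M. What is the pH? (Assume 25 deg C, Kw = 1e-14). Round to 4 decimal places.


A strong base dissociates completely, so [OH-] equals the given concentration.
pOH = -log10([OH-]) = -log10(0.3314) = 0.479647
pH = 14 - pOH = 14 - 0.479647
pH = 13.520353, rounded to 4 dp:

13.5204


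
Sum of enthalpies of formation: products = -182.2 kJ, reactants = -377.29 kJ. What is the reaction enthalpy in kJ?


dH_rxn = sum(dH_f products) - sum(dH_f reactants)
dH_rxn = -182.2 - (-377.29)
dH_rxn = 195.09 kJ:

195.09 kJ


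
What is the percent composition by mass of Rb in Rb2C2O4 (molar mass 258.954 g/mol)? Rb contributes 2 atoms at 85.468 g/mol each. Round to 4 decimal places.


pct = 100 * (n_elem * M_elem) / M_total
mass_contribution = 2 * 85.468 = 170.936 g/mol
pct = 100 * 170.936 / 258.954
pct = 66.01017941 %, rounded to 4 dp:

66.0102 %


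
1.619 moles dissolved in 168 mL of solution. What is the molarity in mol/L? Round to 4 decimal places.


Convert volume to liters: V_L = V_mL / 1000.
V_L = 168 / 1000 = 0.168 L
M = n / V_L = 1.619 / 0.168
M = 9.63690476 mol/L, rounded to 4 dp:

9.6369 mol/L


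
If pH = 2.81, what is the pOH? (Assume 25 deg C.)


At 25 deg C, pH + pOH = 14.
pOH = 14 - pH = 14 - 2.81
pOH = 11.19:

11.19


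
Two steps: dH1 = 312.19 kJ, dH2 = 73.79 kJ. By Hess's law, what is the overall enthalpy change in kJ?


Hess's law: enthalpy is a state function, so add the step enthalpies.
dH_total = dH1 + dH2 = 312.19 + (73.79)
dH_total = 385.98 kJ:

385.98 kJ


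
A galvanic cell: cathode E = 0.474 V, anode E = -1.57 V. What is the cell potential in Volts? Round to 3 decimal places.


Standard cell potential: E_cell = E_cathode - E_anode.
E_cell = 0.474 - (-1.57)
E_cell = 2.044 V, rounded to 3 dp:

2.044 V


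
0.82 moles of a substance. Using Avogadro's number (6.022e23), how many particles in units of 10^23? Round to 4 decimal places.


N = n * NA, then divide by 1e23 for the requested units.
N / 1e23 = n * 6.022
N / 1e23 = 0.82 * 6.022
N / 1e23 = 4.93804, rounded to 4 dp:

4.9380


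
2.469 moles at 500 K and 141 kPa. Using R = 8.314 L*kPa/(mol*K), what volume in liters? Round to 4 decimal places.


PV = nRT, solve for V = nRT / P.
nRT = 2.469 * 8.314 * 500 = 10263.633
V = 10263.633 / 141
V = 72.7917234 L, rounded to 4 dp:

72.7917 L


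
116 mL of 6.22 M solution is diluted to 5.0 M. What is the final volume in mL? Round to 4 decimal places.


Dilution: M1*V1 = M2*V2, solve for V2.
V2 = M1*V1 / M2
V2 = 6.22 * 116 / 5.0
V2 = 721.52 / 5.0
V2 = 144.304 mL, rounded to 4 dp:

144.3040 mL


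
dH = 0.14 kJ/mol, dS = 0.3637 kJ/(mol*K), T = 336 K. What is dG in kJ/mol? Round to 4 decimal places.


Gibbs: dG = dH - T*dS (consistent units, dS already in kJ/(mol*K)).
T*dS = 336 * 0.3637 = 122.2032
dG = 0.14 - (122.2032)
dG = -122.0632 kJ/mol, rounded to 4 dp:

-122.0632 kJ/mol


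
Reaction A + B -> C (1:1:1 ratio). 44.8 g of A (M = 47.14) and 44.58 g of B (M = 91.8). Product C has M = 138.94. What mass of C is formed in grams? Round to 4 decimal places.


Find moles of each reactant; the smaller value is the limiting reagent in a 1:1:1 reaction, so moles_C equals moles of the limiter.
n_A = mass_A / M_A = 44.8 / 47.14 = 0.950361 mol
n_B = mass_B / M_B = 44.58 / 91.8 = 0.485621 mol
Limiting reagent: B (smaller), n_limiting = 0.485621 mol
mass_C = n_limiting * M_C = 0.485621 * 138.94
mass_C = 67.47218174 g, rounded to 4 dp:

67.4722 g
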